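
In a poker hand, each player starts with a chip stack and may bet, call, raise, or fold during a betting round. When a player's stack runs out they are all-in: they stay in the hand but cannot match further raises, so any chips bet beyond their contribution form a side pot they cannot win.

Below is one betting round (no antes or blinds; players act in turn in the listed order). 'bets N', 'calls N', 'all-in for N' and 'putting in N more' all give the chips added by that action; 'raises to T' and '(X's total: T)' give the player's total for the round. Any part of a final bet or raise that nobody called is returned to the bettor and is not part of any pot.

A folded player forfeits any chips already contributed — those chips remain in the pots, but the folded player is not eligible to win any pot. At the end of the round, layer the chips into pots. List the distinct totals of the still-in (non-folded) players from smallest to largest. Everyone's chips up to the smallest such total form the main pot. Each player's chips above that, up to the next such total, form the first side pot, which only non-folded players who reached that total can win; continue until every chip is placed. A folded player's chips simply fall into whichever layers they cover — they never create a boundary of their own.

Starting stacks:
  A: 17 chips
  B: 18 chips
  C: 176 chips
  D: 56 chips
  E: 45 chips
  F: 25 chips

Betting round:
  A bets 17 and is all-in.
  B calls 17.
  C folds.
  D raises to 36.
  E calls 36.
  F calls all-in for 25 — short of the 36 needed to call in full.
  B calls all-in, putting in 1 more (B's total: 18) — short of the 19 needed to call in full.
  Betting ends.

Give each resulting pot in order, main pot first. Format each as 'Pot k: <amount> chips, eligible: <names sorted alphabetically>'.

Pot 1: 85 chips, eligible: A, B, D, E, F
Pot 2: 4 chips, eligible: B, D, E, F
Pot 3: 21 chips, eligible: D, E, F
Pot 4: 22 chips, eligible: D, E

Derivation:
Contributions: A=17, B=18, D=36, E=36, F=25
Folded: C
Pot levels (distinct totals of non-folded players): 17, 18, 25, 36
Layer 1-17: 17 each from A, B, D, E, F = 17*5 = 85 chips; eligible A, B, D, E, F
Layer 18-18: 1 each from B, D, E, F = 1*4 = 4 chips; eligible B, D, E, F
Layer 19-25: 7 each from D, E, F = 7*3 = 21 chips; eligible D, E, F
Layer 26-36: 11 each from D, E = 11*2 = 22 chips; eligible D, E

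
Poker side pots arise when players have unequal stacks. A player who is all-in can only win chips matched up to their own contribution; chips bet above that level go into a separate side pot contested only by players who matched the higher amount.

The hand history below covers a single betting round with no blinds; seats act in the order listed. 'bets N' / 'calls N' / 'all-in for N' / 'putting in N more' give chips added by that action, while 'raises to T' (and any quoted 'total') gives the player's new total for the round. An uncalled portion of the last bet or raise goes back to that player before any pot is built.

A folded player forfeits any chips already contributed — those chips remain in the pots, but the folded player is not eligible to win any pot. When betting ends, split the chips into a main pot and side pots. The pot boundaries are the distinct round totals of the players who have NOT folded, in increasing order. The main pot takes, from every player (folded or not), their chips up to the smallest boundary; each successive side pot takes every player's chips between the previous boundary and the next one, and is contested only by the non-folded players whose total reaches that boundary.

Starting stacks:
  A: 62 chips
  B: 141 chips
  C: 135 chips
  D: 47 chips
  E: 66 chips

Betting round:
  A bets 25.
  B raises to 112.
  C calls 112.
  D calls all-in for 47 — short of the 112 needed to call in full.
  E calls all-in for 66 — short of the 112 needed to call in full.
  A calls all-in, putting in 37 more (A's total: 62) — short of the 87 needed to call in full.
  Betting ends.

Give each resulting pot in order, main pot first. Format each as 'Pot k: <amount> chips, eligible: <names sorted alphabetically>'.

Pot 1: 235 chips, eligible: A, B, C, D, E
Pot 2: 60 chips, eligible: A, B, C, E
Pot 3: 12 chips, eligible: B, C, E
Pot 4: 92 chips, eligible: B, C

Derivation:
Contributions: A=62, B=112, C=112, D=47, E=66
Pot levels (distinct totals of non-folded players): 47, 62, 66, 112
Layer 1-47: 47 each from A, B, C, D, E = 47*5 = 235 chips; eligible A, B, C, D, E
Layer 48-62: 15 each from A, B, C, E = 15*4 = 60 chips; eligible A, B, C, E
Layer 63-66: 4 each from B, C, E = 4*3 = 12 chips; eligible B, C, E
Layer 67-112: 46 each from B, C = 46*2 = 92 chips; eligible B, C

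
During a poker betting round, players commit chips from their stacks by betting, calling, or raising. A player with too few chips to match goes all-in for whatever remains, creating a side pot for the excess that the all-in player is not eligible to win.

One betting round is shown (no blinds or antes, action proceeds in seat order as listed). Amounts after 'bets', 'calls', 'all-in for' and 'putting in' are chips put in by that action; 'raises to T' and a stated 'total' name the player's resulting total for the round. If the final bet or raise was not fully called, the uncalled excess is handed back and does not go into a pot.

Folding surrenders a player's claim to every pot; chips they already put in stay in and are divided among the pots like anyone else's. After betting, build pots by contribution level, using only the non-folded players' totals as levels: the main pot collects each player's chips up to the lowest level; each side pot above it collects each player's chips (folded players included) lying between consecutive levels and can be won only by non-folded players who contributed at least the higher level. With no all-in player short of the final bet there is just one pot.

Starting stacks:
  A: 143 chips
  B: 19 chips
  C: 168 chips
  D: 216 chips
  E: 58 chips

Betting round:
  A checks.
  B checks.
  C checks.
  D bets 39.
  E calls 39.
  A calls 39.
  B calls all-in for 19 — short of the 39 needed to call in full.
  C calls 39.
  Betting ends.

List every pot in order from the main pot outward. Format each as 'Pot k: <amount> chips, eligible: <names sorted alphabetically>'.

Contributions: A=39, B=19, C=39, D=39, E=39
Pot levels (distinct totals of non-folded players): 19, 39
Layer 1-19: 19 each from A, B, C, D, E = 19*5 = 95 chips; eligible A, B, C, D, E
Layer 20-39: 20 each from A, C, D, E = 20*4 = 80 chips; eligible A, C, D, E

Pot 1: 95 chips, eligible: A, B, C, D, E
Pot 2: 80 chips, eligible: A, C, D, E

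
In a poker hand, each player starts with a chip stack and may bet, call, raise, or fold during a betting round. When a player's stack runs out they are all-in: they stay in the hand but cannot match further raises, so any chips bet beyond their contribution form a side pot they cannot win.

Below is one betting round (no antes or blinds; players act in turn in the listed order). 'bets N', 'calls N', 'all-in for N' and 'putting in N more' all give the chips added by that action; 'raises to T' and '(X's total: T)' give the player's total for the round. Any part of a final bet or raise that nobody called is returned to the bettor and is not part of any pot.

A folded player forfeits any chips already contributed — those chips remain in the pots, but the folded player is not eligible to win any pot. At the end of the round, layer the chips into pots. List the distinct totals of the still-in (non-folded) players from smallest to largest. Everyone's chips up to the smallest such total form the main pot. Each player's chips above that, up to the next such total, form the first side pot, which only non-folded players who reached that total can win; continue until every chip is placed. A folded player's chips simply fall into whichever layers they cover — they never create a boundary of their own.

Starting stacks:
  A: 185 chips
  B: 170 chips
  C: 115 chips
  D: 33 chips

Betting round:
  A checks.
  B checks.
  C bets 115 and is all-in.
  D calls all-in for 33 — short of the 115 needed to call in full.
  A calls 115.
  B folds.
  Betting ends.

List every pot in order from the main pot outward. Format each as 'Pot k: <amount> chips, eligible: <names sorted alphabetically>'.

Pot 1: 99 chips, eligible: A, C, D
Pot 2: 164 chips, eligible: A, C

Derivation:
Contributions: A=115, C=115, D=33
Folded: B
Pot levels (distinct totals of non-folded players): 33, 115
Layer 1-33: 33 each from A, C, D = 33*3 = 99 chips; eligible A, C, D
Layer 34-115: 82 each from A, C = 82*2 = 164 chips; eligible A, C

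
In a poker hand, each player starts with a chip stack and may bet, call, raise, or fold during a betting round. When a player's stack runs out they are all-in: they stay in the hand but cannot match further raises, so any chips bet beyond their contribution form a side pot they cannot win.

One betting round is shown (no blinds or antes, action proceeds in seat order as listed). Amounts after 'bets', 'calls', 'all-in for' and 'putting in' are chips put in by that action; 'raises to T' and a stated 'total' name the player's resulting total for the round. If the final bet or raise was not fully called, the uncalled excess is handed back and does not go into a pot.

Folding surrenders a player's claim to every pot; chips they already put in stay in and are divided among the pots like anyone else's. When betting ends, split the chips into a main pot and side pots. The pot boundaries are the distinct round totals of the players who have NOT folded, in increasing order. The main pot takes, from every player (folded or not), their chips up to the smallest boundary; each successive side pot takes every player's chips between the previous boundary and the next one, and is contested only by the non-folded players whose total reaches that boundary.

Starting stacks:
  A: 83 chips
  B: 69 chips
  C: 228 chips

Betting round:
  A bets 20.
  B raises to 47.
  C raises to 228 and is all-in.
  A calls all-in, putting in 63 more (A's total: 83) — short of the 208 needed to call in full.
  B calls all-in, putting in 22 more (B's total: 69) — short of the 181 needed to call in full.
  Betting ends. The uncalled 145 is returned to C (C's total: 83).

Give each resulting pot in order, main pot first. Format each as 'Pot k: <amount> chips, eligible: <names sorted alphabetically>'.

Contributions (after 145 returned to C): A=83, B=69, C=83
Pot levels (distinct totals of non-folded players): 69, 83
Layer 1-69: 69 each from A, B, C = 69*3 = 207 chips; eligible A, B, C
Layer 70-83: 14 each from A, C = 14*2 = 28 chips; eligible A, C

Pot 1: 207 chips, eligible: A, B, C
Pot 2: 28 chips, eligible: A, C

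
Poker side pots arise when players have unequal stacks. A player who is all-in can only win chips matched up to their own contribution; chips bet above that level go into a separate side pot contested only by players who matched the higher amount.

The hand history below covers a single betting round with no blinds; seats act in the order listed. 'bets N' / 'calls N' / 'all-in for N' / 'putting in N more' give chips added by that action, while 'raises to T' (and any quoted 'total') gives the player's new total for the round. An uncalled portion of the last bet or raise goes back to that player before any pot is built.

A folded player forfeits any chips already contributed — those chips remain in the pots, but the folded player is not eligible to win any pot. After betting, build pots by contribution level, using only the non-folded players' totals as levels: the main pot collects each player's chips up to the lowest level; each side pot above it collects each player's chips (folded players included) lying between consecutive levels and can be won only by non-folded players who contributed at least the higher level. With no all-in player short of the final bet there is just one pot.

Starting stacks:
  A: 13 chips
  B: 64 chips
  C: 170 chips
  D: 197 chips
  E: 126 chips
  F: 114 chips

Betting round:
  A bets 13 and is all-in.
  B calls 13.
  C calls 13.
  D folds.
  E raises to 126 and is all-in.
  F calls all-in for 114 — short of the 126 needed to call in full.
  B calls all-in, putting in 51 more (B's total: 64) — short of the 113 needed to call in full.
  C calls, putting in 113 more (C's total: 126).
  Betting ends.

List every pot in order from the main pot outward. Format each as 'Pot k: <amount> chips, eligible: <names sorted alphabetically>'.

Contributions: A=13, B=64, C=126, E=126, F=114
Folded: D
Pot levels (distinct totals of non-folded players): 13, 64, 114, 126
Layer 1-13: 13 each from A, B, C, E, F = 13*5 = 65 chips; eligible A, B, C, E, F
Layer 14-64: 51 each from B, C, E, F = 51*4 = 204 chips; eligible B, C, E, F
Layer 65-114: 50 each from C, E, F = 50*3 = 150 chips; eligible C, E, F
Layer 115-126: 12 each from C, E = 12*2 = 24 chips; eligible C, E

Pot 1: 65 chips, eligible: A, B, C, E, F
Pot 2: 204 chips, eligible: B, C, E, F
Pot 3: 150 chips, eligible: C, E, F
Pot 4: 24 chips, eligible: C, E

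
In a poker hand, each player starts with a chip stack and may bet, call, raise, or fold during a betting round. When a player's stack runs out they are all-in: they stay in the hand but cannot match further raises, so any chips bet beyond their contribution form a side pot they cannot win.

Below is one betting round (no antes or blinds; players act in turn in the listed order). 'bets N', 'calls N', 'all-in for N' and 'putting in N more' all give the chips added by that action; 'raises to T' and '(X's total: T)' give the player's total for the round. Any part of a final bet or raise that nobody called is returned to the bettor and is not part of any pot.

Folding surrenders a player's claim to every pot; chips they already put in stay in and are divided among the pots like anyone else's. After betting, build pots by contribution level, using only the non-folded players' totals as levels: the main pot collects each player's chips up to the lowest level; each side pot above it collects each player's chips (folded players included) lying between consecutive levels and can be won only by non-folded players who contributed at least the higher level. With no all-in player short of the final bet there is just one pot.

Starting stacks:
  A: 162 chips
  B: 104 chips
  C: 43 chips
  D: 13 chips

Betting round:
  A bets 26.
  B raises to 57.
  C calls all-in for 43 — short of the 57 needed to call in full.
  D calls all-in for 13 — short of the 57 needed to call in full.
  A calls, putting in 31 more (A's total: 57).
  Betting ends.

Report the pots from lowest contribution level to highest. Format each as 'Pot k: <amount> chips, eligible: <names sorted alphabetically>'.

Contributions: A=57, B=57, C=43, D=13
Pot levels (distinct totals of non-folded players): 13, 43, 57
Layer 1-13: 13 each from A, B, C, D = 13*4 = 52 chips; eligible A, B, C, D
Layer 14-43: 30 each from A, B, C = 30*3 = 90 chips; eligible A, B, C
Layer 44-57: 14 each from A, B = 14*2 = 28 chips; eligible A, B

Pot 1: 52 chips, eligible: A, B, C, D
Pot 2: 90 chips, eligible: A, B, C
Pot 3: 28 chips, eligible: A, B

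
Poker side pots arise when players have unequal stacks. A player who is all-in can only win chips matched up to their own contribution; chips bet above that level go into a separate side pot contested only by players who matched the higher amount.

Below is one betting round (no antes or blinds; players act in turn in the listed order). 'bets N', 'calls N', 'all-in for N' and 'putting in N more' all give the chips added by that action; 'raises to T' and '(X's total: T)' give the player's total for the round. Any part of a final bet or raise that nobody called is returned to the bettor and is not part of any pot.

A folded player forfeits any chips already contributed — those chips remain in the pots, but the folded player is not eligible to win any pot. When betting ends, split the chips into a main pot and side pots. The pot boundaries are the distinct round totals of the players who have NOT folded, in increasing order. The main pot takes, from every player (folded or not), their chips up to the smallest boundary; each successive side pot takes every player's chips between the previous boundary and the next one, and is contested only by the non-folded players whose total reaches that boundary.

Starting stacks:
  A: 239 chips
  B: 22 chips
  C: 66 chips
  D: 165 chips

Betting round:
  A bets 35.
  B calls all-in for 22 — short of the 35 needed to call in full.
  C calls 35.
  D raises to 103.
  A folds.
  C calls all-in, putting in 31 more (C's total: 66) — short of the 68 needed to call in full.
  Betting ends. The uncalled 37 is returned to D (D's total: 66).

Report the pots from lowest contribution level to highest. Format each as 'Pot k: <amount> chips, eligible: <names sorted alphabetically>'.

Pot 1: 88 chips, eligible: B, C, D
Pot 2: 101 chips, eligible: C, D

Derivation:
Contributions (after 37 returned to D): A=35, B=22, C=66, D=66
Folded: A
Pot levels (distinct totals of non-folded players): 22, 66
Layer 1-22: 22 each from A, B, C, D = 22*4 = 88 chips; eligible B, C, D
Layer 23-66: A 13 + C 44 + D 44 = 101 chips; eligible C, D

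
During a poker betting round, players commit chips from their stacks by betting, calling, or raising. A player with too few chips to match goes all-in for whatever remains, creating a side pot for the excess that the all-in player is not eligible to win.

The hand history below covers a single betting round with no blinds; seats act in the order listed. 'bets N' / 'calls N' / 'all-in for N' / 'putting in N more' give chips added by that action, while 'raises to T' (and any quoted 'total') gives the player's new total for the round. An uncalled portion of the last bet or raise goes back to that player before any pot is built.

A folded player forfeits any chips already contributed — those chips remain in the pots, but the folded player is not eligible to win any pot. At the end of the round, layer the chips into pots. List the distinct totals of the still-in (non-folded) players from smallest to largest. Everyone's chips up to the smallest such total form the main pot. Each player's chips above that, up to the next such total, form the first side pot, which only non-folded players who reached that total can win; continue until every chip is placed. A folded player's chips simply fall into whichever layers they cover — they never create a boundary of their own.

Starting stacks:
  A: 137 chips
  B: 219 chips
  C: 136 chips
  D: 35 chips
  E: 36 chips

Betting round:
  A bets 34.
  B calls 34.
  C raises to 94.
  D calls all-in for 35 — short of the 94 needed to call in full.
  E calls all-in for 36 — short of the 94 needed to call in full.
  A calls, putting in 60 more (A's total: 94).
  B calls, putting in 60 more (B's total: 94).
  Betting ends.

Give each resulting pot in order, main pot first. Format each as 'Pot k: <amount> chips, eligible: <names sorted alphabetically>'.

Pot 1: 175 chips, eligible: A, B, C, D, E
Pot 2: 4 chips, eligible: A, B, C, E
Pot 3: 174 chips, eligible: A, B, C

Derivation:
Contributions: A=94, B=94, C=94, D=35, E=36
Pot levels (distinct totals of non-folded players): 35, 36, 94
Layer 1-35: 35 each from A, B, C, D, E = 35*5 = 175 chips; eligible A, B, C, D, E
Layer 36-36: 1 each from A, B, C, E = 1*4 = 4 chips; eligible A, B, C, E
Layer 37-94: 58 each from A, B, C = 58*3 = 174 chips; eligible A, B, C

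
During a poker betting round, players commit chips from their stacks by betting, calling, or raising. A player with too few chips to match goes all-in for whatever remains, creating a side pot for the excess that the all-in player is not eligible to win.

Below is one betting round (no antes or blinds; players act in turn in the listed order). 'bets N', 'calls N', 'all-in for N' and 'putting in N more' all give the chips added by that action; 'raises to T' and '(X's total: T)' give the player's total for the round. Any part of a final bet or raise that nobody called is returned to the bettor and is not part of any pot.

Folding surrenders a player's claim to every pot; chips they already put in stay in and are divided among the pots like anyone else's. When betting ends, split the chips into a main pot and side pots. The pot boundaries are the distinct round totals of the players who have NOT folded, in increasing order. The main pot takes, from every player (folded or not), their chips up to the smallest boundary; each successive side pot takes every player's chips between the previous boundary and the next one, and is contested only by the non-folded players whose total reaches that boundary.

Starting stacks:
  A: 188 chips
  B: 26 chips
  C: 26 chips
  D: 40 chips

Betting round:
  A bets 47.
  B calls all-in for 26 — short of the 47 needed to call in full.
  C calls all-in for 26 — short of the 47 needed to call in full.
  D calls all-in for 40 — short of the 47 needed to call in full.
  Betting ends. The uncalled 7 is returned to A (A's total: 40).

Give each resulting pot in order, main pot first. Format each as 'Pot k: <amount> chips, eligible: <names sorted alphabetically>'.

Contributions (after 7 returned to A): A=40, B=26, C=26, D=40
Pot levels (distinct totals of non-folded players): 26, 40
Layer 1-26: 26 each from A, B, C, D = 26*4 = 104 chips; eligible A, B, C, D
Layer 27-40: 14 each from A, D = 14*2 = 28 chips; eligible A, D

Pot 1: 104 chips, eligible: A, B, C, D
Pot 2: 28 chips, eligible: A, D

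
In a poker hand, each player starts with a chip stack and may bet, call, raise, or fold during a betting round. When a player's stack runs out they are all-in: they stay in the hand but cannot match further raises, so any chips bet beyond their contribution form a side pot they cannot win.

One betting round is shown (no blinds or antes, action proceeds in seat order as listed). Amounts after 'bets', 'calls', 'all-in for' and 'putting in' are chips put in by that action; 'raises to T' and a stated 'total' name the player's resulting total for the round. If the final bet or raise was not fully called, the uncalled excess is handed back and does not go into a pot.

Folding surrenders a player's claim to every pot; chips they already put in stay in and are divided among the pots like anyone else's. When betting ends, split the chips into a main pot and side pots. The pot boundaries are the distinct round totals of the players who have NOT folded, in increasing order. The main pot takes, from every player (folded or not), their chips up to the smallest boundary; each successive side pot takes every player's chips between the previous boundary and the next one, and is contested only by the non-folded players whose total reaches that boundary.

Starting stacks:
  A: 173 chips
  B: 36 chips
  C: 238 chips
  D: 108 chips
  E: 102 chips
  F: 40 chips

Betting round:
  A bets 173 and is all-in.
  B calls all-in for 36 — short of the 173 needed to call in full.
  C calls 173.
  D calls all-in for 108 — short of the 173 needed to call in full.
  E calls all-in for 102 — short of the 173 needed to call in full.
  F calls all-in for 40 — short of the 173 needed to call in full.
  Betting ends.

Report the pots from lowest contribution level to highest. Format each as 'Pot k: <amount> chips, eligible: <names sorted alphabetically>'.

Contributions: A=173, B=36, C=173, D=108, E=102, F=40
Pot levels (distinct totals of non-folded players): 36, 40, 102, 108, 173
Layer 1-36: 36 each from A, B, C, D, E, F = 36*6 = 216 chips; eligible A, B, C, D, E, F
Layer 37-40: 4 each from A, C, D, E, F = 4*5 = 20 chips; eligible A, C, D, E, F
Layer 41-102: 62 each from A, C, D, E = 62*4 = 248 chips; eligible A, C, D, E
Layer 103-108: 6 each from A, C, D = 6*3 = 18 chips; eligible A, C, D
Layer 109-173: 65 each from A, C = 65*2 = 130 chips; eligible A, C

Pot 1: 216 chips, eligible: A, B, C, D, E, F
Pot 2: 20 chips, eligible: A, C, D, E, F
Pot 3: 248 chips, eligible: A, C, D, E
Pot 4: 18 chips, eligible: A, C, D
Pot 5: 130 chips, eligible: A, C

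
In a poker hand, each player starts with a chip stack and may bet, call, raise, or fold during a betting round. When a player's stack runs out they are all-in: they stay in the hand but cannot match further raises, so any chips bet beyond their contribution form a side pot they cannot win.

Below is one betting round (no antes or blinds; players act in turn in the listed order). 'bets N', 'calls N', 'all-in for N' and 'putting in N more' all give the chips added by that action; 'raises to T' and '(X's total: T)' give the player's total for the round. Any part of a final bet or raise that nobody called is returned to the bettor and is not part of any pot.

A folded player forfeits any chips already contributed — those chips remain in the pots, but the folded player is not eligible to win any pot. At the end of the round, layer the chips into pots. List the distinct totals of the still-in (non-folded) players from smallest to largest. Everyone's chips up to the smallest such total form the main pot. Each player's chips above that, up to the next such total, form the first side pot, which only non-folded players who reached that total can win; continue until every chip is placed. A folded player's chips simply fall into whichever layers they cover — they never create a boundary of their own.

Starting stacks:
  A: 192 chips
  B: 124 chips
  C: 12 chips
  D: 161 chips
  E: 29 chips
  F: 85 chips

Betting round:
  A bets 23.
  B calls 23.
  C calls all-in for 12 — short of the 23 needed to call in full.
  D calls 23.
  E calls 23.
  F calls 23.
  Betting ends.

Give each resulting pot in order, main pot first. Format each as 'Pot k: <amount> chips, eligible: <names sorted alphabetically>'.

Contributions: A=23, B=23, C=12, D=23, E=23, F=23
Pot levels (distinct totals of non-folded players): 12, 23
Layer 1-12: 12 each from A, B, C, D, E, F = 12*6 = 72 chips; eligible A, B, C, D, E, F
Layer 13-23: 11 each from A, B, D, E, F = 11*5 = 55 chips; eligible A, B, D, E, F

Pot 1: 72 chips, eligible: A, B, C, D, E, F
Pot 2: 55 chips, eligible: A, B, D, E, F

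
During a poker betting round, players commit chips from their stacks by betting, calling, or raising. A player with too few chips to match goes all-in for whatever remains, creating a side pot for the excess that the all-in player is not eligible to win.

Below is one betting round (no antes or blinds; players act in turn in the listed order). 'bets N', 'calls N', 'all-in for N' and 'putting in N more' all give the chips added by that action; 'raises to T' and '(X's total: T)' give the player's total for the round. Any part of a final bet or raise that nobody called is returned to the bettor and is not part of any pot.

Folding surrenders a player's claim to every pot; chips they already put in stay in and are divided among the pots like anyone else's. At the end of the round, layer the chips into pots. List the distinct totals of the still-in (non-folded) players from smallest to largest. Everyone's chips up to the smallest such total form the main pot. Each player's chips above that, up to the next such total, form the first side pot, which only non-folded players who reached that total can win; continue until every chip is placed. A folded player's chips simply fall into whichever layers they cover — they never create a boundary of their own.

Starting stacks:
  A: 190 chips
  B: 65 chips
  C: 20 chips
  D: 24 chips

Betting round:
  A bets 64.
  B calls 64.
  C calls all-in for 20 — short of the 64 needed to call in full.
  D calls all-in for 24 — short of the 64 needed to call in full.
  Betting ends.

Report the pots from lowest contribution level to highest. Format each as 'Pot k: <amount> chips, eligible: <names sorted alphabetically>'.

Pot 1: 80 chips, eligible: A, B, C, D
Pot 2: 12 chips, eligible: A, B, D
Pot 3: 80 chips, eligible: A, B

Derivation:
Contributions: A=64, B=64, C=20, D=24
Pot levels (distinct totals of non-folded players): 20, 24, 64
Layer 1-20: 20 each from A, B, C, D = 20*4 = 80 chips; eligible A, B, C, D
Layer 21-24: 4 each from A, B, D = 4*3 = 12 chips; eligible A, B, D
Layer 25-64: 40 each from A, B = 40*2 = 80 chips; eligible A, B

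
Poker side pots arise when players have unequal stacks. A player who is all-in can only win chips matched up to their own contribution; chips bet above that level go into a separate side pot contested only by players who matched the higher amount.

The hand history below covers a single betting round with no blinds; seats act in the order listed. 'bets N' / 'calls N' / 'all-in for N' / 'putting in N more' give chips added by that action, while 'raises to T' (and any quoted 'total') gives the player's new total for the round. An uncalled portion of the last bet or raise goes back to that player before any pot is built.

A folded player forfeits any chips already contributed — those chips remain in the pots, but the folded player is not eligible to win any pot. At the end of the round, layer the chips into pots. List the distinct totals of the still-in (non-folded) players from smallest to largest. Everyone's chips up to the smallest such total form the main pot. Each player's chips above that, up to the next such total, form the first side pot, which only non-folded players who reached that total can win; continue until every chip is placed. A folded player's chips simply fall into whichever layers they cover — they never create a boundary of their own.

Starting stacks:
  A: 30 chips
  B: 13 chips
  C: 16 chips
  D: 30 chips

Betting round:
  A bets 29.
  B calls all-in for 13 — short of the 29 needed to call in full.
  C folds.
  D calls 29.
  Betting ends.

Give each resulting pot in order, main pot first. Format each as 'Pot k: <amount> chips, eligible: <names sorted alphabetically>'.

Contributions: A=29, B=13, D=29
Folded: C
Pot levels (distinct totals of non-folded players): 13, 29
Layer 1-13: 13 each from A, B, D = 13*3 = 39 chips; eligible A, B, D
Layer 14-29: 16 each from A, D = 16*2 = 32 chips; eligible A, D

Pot 1: 39 chips, eligible: A, B, D
Pot 2: 32 chips, eligible: A, D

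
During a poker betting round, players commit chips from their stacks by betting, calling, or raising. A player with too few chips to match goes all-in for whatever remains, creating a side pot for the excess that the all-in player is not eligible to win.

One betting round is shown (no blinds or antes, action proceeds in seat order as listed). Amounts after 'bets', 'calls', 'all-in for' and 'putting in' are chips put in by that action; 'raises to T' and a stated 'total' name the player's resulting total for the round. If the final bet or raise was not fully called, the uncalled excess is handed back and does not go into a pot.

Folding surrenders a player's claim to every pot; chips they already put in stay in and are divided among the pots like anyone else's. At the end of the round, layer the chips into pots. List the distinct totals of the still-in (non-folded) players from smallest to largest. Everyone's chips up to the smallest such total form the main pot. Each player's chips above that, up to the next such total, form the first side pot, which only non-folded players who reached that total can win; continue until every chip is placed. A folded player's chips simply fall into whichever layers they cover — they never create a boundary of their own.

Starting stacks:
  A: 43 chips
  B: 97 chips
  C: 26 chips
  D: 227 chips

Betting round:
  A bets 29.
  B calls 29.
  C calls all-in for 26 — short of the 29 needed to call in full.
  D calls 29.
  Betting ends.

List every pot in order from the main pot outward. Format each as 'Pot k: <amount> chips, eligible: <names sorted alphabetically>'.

Contributions: A=29, B=29, C=26, D=29
Pot levels (distinct totals of non-folded players): 26, 29
Layer 1-26: 26 each from A, B, C, D = 26*4 = 104 chips; eligible A, B, C, D
Layer 27-29: 3 each from A, B, D = 3*3 = 9 chips; eligible A, B, D

Pot 1: 104 chips, eligible: A, B, C, D
Pot 2: 9 chips, eligible: A, B, D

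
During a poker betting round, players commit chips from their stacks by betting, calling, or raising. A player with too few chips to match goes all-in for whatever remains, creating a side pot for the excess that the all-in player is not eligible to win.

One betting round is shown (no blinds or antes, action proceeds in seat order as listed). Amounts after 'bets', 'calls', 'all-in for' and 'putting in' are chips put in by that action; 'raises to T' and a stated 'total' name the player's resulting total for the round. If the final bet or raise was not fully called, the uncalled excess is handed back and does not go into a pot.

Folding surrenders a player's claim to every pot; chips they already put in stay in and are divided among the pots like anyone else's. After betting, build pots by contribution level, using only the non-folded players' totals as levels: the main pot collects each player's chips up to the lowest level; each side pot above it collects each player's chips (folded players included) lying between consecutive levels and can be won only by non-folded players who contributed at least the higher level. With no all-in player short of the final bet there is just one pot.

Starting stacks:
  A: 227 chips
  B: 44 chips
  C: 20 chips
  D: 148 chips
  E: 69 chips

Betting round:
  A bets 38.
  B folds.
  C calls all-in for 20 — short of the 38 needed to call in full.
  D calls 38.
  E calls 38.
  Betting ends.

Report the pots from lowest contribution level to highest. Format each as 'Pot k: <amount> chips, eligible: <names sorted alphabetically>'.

Pot 1: 80 chips, eligible: A, C, D, E
Pot 2: 54 chips, eligible: A, D, E

Derivation:
Contributions: A=38, C=20, D=38, E=38
Folded: B
Pot levels (distinct totals of non-folded players): 20, 38
Layer 1-20: 20 each from A, C, D, E = 20*4 = 80 chips; eligible A, C, D, E
Layer 21-38: 18 each from A, D, E = 18*3 = 54 chips; eligible A, D, E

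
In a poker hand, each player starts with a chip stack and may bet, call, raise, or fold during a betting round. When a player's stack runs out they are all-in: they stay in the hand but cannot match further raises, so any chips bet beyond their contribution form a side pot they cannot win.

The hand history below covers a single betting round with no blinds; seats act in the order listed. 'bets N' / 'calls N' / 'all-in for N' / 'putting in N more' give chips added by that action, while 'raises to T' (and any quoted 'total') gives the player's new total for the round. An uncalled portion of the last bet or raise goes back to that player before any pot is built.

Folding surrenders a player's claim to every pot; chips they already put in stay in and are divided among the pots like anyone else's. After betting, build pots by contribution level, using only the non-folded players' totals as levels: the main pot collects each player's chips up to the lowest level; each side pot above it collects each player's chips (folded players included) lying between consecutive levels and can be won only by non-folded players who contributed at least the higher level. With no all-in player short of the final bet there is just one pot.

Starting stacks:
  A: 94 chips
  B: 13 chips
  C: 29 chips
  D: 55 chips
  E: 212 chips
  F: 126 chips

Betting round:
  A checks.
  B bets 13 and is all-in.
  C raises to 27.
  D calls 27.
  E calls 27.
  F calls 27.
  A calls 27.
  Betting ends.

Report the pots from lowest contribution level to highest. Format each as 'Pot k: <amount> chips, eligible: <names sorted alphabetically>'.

Pot 1: 78 chips, eligible: A, B, C, D, E, F
Pot 2: 70 chips, eligible: A, C, D, E, F

Derivation:
Contributions: A=27, B=13, C=27, D=27, E=27, F=27
Pot levels (distinct totals of non-folded players): 13, 27
Layer 1-13: 13 each from A, B, C, D, E, F = 13*6 = 78 chips; eligible A, B, C, D, E, F
Layer 14-27: 14 each from A, C, D, E, F = 14*5 = 70 chips; eligible A, C, D, E, F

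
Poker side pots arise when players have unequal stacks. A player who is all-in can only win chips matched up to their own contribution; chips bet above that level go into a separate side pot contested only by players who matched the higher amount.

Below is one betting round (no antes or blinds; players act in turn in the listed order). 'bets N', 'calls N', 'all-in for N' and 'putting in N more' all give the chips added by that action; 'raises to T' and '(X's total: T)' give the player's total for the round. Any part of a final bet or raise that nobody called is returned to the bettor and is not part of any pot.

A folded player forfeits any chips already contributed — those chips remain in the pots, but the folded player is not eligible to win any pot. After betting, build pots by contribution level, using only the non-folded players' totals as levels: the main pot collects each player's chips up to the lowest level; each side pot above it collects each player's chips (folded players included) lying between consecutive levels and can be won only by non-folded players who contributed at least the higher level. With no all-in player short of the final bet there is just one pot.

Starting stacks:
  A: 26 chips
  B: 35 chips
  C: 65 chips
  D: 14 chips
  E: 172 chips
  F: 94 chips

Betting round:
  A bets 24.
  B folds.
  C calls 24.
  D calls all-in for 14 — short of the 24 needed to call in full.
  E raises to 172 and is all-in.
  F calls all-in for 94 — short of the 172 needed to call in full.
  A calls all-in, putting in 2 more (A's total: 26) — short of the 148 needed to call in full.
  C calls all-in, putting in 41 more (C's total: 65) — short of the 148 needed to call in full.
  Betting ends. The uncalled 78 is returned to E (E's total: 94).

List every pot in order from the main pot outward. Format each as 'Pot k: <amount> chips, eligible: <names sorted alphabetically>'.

Pot 1: 70 chips, eligible: A, C, D, E, F
Pot 2: 48 chips, eligible: A, C, E, F
Pot 3: 117 chips, eligible: C, E, F
Pot 4: 58 chips, eligible: E, F

Derivation:
Contributions (after 78 returned to E): A=26, C=65, D=14, E=94, F=94
Folded: B
Pot levels (distinct totals of non-folded players): 14, 26, 65, 94
Layer 1-14: 14 each from A, C, D, E, F = 14*5 = 70 chips; eligible A, C, D, E, F
Layer 15-26: 12 each from A, C, E, F = 12*4 = 48 chips; eligible A, C, E, F
Layer 27-65: 39 each from C, E, F = 39*3 = 117 chips; eligible C, E, F
Layer 66-94: 29 each from E, F = 29*2 = 58 chips; eligible E, F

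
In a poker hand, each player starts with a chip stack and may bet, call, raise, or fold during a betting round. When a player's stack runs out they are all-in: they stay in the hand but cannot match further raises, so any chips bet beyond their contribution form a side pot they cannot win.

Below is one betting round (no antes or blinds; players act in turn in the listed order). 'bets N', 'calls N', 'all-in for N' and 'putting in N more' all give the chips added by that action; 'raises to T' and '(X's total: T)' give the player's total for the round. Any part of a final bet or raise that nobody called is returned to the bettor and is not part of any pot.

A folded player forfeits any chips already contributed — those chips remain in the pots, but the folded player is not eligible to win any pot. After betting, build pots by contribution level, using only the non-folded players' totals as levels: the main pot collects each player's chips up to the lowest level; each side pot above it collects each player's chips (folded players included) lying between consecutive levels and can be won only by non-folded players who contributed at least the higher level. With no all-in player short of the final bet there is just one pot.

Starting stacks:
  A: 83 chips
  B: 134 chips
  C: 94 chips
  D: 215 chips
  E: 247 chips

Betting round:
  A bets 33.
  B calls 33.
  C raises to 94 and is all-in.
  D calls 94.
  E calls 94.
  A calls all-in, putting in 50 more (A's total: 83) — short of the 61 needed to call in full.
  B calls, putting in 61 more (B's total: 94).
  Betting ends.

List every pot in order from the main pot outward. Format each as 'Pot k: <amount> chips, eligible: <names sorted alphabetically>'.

Contributions: A=83, B=94, C=94, D=94, E=94
Pot levels (distinct totals of non-folded players): 83, 94
Layer 1-83: 83 each from A, B, C, D, E = 83*5 = 415 chips; eligible A, B, C, D, E
Layer 84-94: 11 each from B, C, D, E = 11*4 = 44 chips; eligible B, C, D, E

Pot 1: 415 chips, eligible: A, B, C, D, E
Pot 2: 44 chips, eligible: B, C, D, E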